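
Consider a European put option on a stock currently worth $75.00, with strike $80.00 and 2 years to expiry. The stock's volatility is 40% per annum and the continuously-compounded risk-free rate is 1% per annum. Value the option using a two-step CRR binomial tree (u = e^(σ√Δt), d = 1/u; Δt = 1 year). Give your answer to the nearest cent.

$17.99

CRR parameters: u = e^(σ√Δt) = e^(0.4·√1) = 1.4918, d = 1/u = 0.6703
Per-period rate: rΔt = 0.01·1 = 0.01, so R = e^0.01 = 1.0101
Risk-neutral probability p = (e^0.01 − 0.6703)/(1.4918 − 0.6703) = 0.3397/0.8215 = 0.4135
Terminal stock prices: S_uu = 166.9, S_ud = 75, S_dd = 33.7
Terminal payoffs (K − S): max(-86.92, 0) = 0, max(5, 0) = 5, max(46.3, 0) = 46.3
Node u (S = 111.9): V_u = e^(−0.01)·[0.4135·0.0000 + 0.5865·5.0000] = 2.9031
Node d (S = 50.27): V_d = e^(−0.01)·[0.4135·5.0000 + 0.5865·46.3003] = 28.9300
Node 0 (S = 75): V_0 = e^(−0.01)·[0.4135·2.9031 + 0.5865·28.9300] = 17.9859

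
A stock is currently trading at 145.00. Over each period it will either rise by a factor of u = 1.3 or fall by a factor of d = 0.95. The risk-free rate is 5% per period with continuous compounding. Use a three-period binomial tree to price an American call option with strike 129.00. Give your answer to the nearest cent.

35.41

Risk-neutral probability p = (e^0.05 − 0.95)/(1.3 − 0.95) = 0.1013/0.3500 = 0.2893
Terminal stock prices: S_uuu = 318.6, S_uud = 232.8, S_udd = 170.1, S_ddd = 124.3
Terminal payoffs (S − K): max(189.6, 0) = 189.6, max(103.8, 0) = 103.8, max(41.12, 0) = 41.12, max(-4.681, 0) = 0
Node uu (S = 245.1): continuation = e^(−0.05)·[0.2893·189.5650 + 0.7107·103.7975] = 122.3414; exercise value = 116.0500 ≤ continuation, so V_uu = 122.3414
Node ud (S = 179.1): continuation = e^(−0.05)·[0.2893·103.7975 + 0.7107·41.1213] = 56.3664; exercise value = 50.0750 ≤ continuation, so V_ud = 56.3664
Node dd (S = 130.9): continuation = e^(−0.05)·[0.2893·41.1213 + 0.7107·0.0000] = 11.3180; exercise value = 1.8625 ≤ continuation, so V_dd = 11.3180
Node u (S = 188.5): continuation = e^(−0.05)·[0.2893·122.3414 + 0.7107·56.3664] = 71.7760; exercise value = 59.5000 ≤ continuation, so V_u = 71.7760
Node d (S = 137.8): continuation = e^(−0.05)·[0.2893·56.3664 + 0.7107·11.3180] = 23.1649; exercise value = 8.7500 ≤ continuation, so V_d = 23.1649
Node 0 (S = 145): continuation = e^(−0.05)·[0.2893·71.7760 + 0.7107·23.1649] = 35.4146; exercise value = 16.0000 ≤ continuation, so V_0 = 35.4146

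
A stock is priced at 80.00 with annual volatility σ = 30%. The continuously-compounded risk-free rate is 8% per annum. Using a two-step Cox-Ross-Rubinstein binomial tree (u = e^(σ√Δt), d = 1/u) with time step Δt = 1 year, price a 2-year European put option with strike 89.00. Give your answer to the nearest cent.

11.14

CRR parameters: u = e^(σ√Δt) = e^(0.3·√1) = 1.3499, d = 1/u = 0.7408
Per-period rate: rΔt = 0.08·1 = 0.08, so R = e^0.08 = 1.0833
Risk-neutral probability p = (e^0.08 − 0.7408)/(1.3499 − 0.7408) = 0.3425/0.6090 = 0.5623
Terminal stock prices: S_uu = 145.8, S_ud = 80, S_dd = 43.9
Terminal payoffs (K − S): max(-56.77, 0) = 0, max(9, 0) = 9, max(45.1, 0) = 45.1
Node u (S = 108): V_u = e^(−0.08)·[0.5623·0.0000 + 0.4377·9.0000] = 3.6364
Node d (S = 59.27): V_d = e^(−0.08)·[0.5623·9.0000 + 0.4377·45.0951] = 22.8919
Node 0 (S = 80): V_0 = e^(−0.08)·[0.5623·3.6364 + 0.4377·22.8919] = 11.1368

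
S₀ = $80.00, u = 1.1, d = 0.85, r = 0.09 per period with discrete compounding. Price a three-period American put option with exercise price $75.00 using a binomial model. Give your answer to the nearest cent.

Risk-neutral probability p = (1 + 0.09 − 0.85)/(1.1 − 0.85) = 0.2400/0.2500 = 0.9600
Terminal stock prices: S_uuu = 106.5, S_uud = 82.28, S_udd = 63.58, S_ddd = 49.13
Terminal payoffs (K − S): max(-31.48, 0) = 0, max(-7.28, 0) = 0, max(11.42, 0) = 11.42, max(25.87, 0) = 25.87
Node uu (S = 96.8): continuation = 1/1.09·[0.9600·0.0000 + 0.0400·0.0000] = 0.0000; exercise value = 0.0000 ≤ continuation, so V_uu = 0.0000
Node ud (S = 74.8): continuation = 1/1.09·[0.9600·0.0000 + 0.0400·11.4200] = 0.4191; exercise value = 0.2000 ≤ continuation, so V_ud = 0.4191
Node dd (S = 57.8): continuation = 1/1.09·[0.9600·11.4200 + 0.0400·25.8700] = 11.0073; exercise value = 17.2000 > continuation, so V_dd = 17.2000 (exercise)
Node u (S = 88): continuation = 1/1.09·[0.9600·0.0000 + 0.0400·0.4191] = 0.0154; exercise value = 0.0000 ≤ continuation, so V_u = 0.0154
Node d (S = 68): continuation = 1/1.09·[0.9600·0.4191 + 0.0400·17.2000] = 1.0003; exercise value = 7.0000 > continuation, so V_d = 7.0000 (exercise)
Node 0 (S = 80): continuation = 1/1.09·[0.9600·0.0154 + 0.0400·7.0000] = 0.2704; exercise value = 0.0000 ≤ continuation, so V_0 = 0.2704

$0.27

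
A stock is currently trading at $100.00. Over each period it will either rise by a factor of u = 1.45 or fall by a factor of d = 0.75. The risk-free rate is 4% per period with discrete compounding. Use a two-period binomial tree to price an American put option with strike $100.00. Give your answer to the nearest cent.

$14.08

Risk-neutral probability p = (1 + 0.04 − 0.75)/(1.45 − 0.75) = 0.2900/0.7000 = 0.4143
Terminal stock prices: S_uu = 210.2, S_ud = 108.8, S_dd = 56.25
Terminal payoffs (K − S): max(-110.2, 0) = 0, max(-8.75, 0) = 0, max(43.75, 0) = 43.75
Node u (S = 145): continuation = 1/1.04·[0.4143·0.0000 + 0.5857·0.0000] = 0.0000; exercise value = 0.0000 ≤ continuation, so V_u = 0.0000
Node d (S = 75): continuation = 1/1.04·[0.4143·0.0000 + 0.5857·43.7500] = 24.6394; exercise value = 25.0000 > continuation, so V_d = 25.0000 (exercise)
Node 0 (S = 100): continuation = 1/1.04·[0.4143·0.0000 + 0.5857·25.0000] = 14.0797; exercise value = 0.0000 ≤ continuation, so V_0 = 14.0797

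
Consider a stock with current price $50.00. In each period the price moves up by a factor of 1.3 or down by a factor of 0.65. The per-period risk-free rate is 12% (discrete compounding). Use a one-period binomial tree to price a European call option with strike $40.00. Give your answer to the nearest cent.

$16.14

Risk-neutral probability p = (1 + 0.12 − 0.65)/(1.3 − 0.65) = 0.4700/0.6500 = 0.7231
Terminal stock prices: S_u = 65, S_d = 32.5
Terminal payoffs (S − K): max(25, 0) = 25, max(-7.5, 0) = 0
Node 0 (S = 50): V_0 = 1/1.12·[0.7231·25.0000 + 0.2769·0.0000] = 16.1401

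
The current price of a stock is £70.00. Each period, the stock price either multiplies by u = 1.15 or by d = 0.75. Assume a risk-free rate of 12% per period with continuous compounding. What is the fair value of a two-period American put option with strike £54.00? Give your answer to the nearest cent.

Risk-neutral probability p = (e^0.12 − 0.75)/(1.15 − 0.75) = 0.3775/0.4000 = 0.9437
Terminal stock prices: S_uu = 92.57, S_ud = 60.38, S_dd = 39.38
Terminal payoffs (K − S): max(-38.57, 0) = 0, max(-6.375, 0) = 0, max(14.62, 0) = 14.62
Node u (S = 80.5): continuation = e^(−0.12)·[0.9437·0.0000 + 0.0563·0.0000] = 0.0000; exercise value = 0.0000 ≤ continuation, so V_u = 0.0000
Node d (S = 52.5): continuation = e^(−0.12)·[0.9437·0.0000 + 0.0563·14.6250] = 0.7297; exercise value = 1.5000 > continuation, so V_d = 1.5000 (exercise)
Node 0 (S = 70): continuation = e^(−0.12)·[0.9437·0.0000 + 0.0563·1.5000] = 0.0748; exercise value = 0.0000 ≤ continuation, so V_0 = 0.0748

£0.07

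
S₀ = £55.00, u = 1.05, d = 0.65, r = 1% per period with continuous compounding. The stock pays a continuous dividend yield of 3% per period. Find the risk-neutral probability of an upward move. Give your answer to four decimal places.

p = 0.8255

Per-period risk-free factor R = e^0.01 = 1.0101; dividend-adjusted growth = e^(0.01−0.03) = 0.9802.
Risk-neutral probability p = (0.9802 − 0.65)/(1.05 − 0.65) = 0.3302/0.4000 = 0.8255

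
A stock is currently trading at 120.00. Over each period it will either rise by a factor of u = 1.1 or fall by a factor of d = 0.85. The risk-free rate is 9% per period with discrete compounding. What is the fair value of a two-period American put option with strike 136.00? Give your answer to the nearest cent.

16.00

Risk-neutral probability p = (1 + 0.09 − 0.85)/(1.1 − 0.85) = 0.2400/0.2500 = 0.9600
Terminal stock prices: S_uu = 145.2, S_ud = 112.2, S_dd = 86.7
Terminal payoffs (K − S): max(-9.2, 0) = 0, max(23.8, 0) = 23.8, max(49.3, 0) = 49.3
Node u (S = 132): continuation = 1/1.09·[0.9600·0.0000 + 0.0400·23.8000] = 0.8734; exercise value = 4.0000 > continuation, so V_u = 4.0000 (exercise)
Node d (S = 102): continuation = 1/1.09·[0.9600·23.8000 + 0.0400·49.3000] = 22.7706; exercise value = 34.0000 > continuation, so V_d = 34.0000 (exercise)
Node 0 (S = 120): continuation = 1/1.09·[0.9600·4.0000 + 0.0400·34.0000] = 4.7706; exercise value = 16.0000 > continuation, so V_0 = 16.0000 (exercise)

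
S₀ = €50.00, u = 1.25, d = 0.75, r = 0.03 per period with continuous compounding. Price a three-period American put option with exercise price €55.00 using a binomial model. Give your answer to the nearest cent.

Risk-neutral probability p = (e^0.03 − 0.75)/(1.25 − 0.75) = 0.2805/0.5000 = 0.5609
Terminal stock prices: S_uuu = 97.66, S_uud = 58.59, S_udd = 35.16, S_ddd = 21.09
Terminal payoffs (K − S): max(-42.66, 0) = 0, max(-3.594, 0) = 0, max(19.84, 0) = 19.84, max(33.91, 0) = 33.91
Node uu (S = 78.12): continuation = e^(−0.03)·[0.5609·0.0000 + 0.4391·0.0000] = 0.0000; exercise value = 0.0000 ≤ continuation, so V_uu = 0.0000
Node ud (S = 46.88): continuation = e^(−0.03)·[0.5609·0.0000 + 0.4391·19.8438] = 8.4557; exercise value = 8.1250 ≤ continuation, so V_ud = 8.4557
Node dd (S = 28.12): continuation = e^(−0.03)·[0.5609·19.8438 + 0.4391·33.9062] = 25.2495; exercise value = 26.8750 > continuation, so V_dd = 26.8750 (exercise)
Node u (S = 62.5): continuation = e^(−0.03)·[0.5609·0.0000 + 0.4391·8.4557] = 3.6031; exercise value = 0.0000 ≤ continuation, so V_u = 3.6031
Node d (S = 37.5): continuation = e^(−0.03)·[0.5609·8.4557 + 0.4391·26.8750] = 16.0545; exercise value = 17.5000 > continuation, so V_d = 17.5000 (exercise)
Node 0 (S = 50): continuation = e^(−0.03)·[0.5609·3.6031 + 0.4391·17.5000] = 9.4183; exercise value = 5.0000 ≤ continuation, so V_0 = 9.4183

€9.42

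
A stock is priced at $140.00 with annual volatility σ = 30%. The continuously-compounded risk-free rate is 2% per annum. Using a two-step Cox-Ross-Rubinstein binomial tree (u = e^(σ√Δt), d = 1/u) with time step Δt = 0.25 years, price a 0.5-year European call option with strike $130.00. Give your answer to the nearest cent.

CRR parameters: u = e^(σ√Δt) = e^(0.3·√0.25) = 1.1618, d = 1/u = 0.8607
Per-period rate: rΔt = 0.02·0.25 = 0.005, so R = e^0.005 = 1.0050
Risk-neutral probability p = (e^0.005 − 0.8607)/(1.1618 − 0.8607) = 0.1443/0.3011 = 0.4792
Terminal stock prices: S_uu = 189, S_ud = 140, S_dd = 103.7
Terminal payoffs (S − K): max(58.98, 0) = 58.98, max(10, 0) = 10, max(-26.29, 0) = 0
Node u (S = 162.7): V_u = e^(−0.005)·[0.4792·58.9802 + 0.5208·10.0000] = 33.3052
Node d (S = 120.5): V_d = e^(−0.005)·[0.4792·10.0000 + 0.5208·0.0000] = 4.7683
Node 0 (S = 140): V_0 = e^(−0.005)·[0.4792·33.3052 + 0.5208·4.7683] = 18.3516

$18.35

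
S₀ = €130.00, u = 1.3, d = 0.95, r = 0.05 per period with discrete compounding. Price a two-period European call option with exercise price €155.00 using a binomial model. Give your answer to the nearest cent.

€6.85

Risk-neutral probability p = (1 + 0.05 − 0.95)/(1.3 − 0.95) = 0.1000/0.3500 = 0.2857
Terminal stock prices: S_uu = 219.7, S_ud = 160.5, S_dd = 117.3
Terminal payoffs (S − K): max(64.7, 0) = 64.7, max(5.55, 0) = 5.55, max(-37.67, 0) = 0
Node u (S = 169): V_u = 1/1.05·[0.2857·64.7000 + 0.7143·5.5500] = 21.3810
Node d (S = 123.5): V_d = 1/1.05·[0.2857·5.5500 + 0.7143·0.0000] = 1.5102
Node 0 (S = 130): V_0 = 1/1.05·[0.2857·21.3810 + 0.7143·1.5102] = 6.8453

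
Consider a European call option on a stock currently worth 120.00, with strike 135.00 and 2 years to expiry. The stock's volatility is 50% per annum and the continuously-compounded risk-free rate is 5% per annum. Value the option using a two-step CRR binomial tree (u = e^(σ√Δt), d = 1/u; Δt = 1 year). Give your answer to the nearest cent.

CRR parameters: u = e^(σ√Δt) = e^(0.5·√1) = 1.6487, d = 1/u = 0.6065
Per-period rate: rΔt = 0.05·1 = 0.05, so R = e^0.05 = 1.0513
Risk-neutral probability p = (e^0.05 − 0.6065)/(1.6487 − 0.6065) = 0.4447/1.0422 = 0.4267
Terminal stock prices: S_uu = 326.2, S_ud = 120, S_dd = 44.15
Terminal payoffs (S − K): max(191.2, 0) = 191.2, max(-15, 0) = 0, max(-90.85, 0) = 0
Node u (S = 197.8): V_u = e^(−0.05)·[0.4267·191.1938 + 0.5733·0.0000] = 77.6102
Node d (S = 72.78): V_d = e^(−0.05)·[0.4267·0.0000 + 0.5733·0.0000] = 0.0000
Node 0 (S = 120): V_0 = e^(−0.05)·[0.4267·77.6102 + 0.5733·0.0000] = 31.5038

31.50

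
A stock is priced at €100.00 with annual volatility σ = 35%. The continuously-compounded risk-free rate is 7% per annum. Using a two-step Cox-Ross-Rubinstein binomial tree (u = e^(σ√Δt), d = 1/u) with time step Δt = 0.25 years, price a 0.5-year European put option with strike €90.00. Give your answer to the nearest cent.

CRR parameters: u = e^(σ√Δt) = e^(0.35·√0.25) = 1.1912, d = 1/u = 0.8395
Per-period rate: rΔt = 0.07·0.25 = 0.0175, so R = e^0.0175 = 1.0177
Risk-neutral probability p = (e^0.0175 − 0.8395)/(1.1912 − 0.8395) = 0.1782/0.3518 = 0.5065
Terminal stock prices: S_uu = 141.9, S_ud = 100, S_dd = 70.47
Terminal payoffs (K − S): max(-51.91, 0) = 0, max(-10, 0) = 0, max(19.53, 0) = 19.53
Node u (S = 119.1): V_u = e^(−0.0175)·[0.5065·0.0000 + 0.4935·0.0000] = 0.0000
Node d (S = 83.95): V_d = e^(−0.0175)·[0.5065·0.0000 + 0.4935·19.5312] = 9.4706
Node 0 (S = 100): V_0 = e^(−0.0175)·[0.5065·0.0000 + 0.4935·9.4706] = 4.5922

€4.59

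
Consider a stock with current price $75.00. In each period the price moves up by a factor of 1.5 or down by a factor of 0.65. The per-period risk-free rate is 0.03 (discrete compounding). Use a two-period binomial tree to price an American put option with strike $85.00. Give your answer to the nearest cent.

Risk-neutral probability p = (1 + 0.03 − 0.65)/(1.5 − 0.65) = 0.3800/0.8500 = 0.4471
Terminal stock prices: S_uu = 168.8, S_ud = 73.12, S_dd = 31.69
Terminal payoffs (K − S): max(-83.75, 0) = 0, max(11.88, 0) = 11.88, max(53.31, 0) = 53.31
Node u (S = 112.5): continuation = 1/1.03·[0.4471·0.0000 + 0.5529·11.8750] = 6.3749; exercise value = 0.0000 ≤ continuation, so V_u = 6.3749
Node d (S = 48.75): continuation = 1/1.03·[0.4471·11.8750 + 0.5529·53.3125] = 33.7743; exercise value = 36.2500 > continuation, so V_d = 36.2500 (exercise)
Node 0 (S = 75): continuation = 1/1.03·[0.4471·6.3749 + 0.5529·36.2500] = 22.2273; exercise value = 10.0000 ≤ continuation, so V_0 = 22.2273

$22.23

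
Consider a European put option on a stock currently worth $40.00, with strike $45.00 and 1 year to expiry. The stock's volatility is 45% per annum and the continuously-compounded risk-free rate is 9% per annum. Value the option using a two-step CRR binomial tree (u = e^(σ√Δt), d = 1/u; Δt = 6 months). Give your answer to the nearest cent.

$7.90

CRR parameters: u = e^(σ√Δt) = e^(0.45·√0.5) = 1.3746, d = 1/u = 0.7275
Per-period rate: rΔt = 0.09·0.5 = 0.045, so R = e^0.045 = 1.0460
Risk-neutral probability p = (e^0.045 − 0.7275)/(1.3746 − 0.7275) = 0.3186/0.6472 = 0.4922
Terminal stock prices: S_uu = 75.59, S_ud = 40, S_dd = 21.17
Terminal payoffs (K − S): max(-30.59, 0) = 0, max(5, 0) = 5, max(23.83, 0) = 23.83
Node u (S = 54.99): V_u = e^(−0.045)·[0.4922·0.0000 + 0.5078·5.0000] = 2.4271
Node d (S = 29.1): V_d = e^(−0.045)·[0.4922·5.0000 + 0.5078·23.8322] = 13.9215
Node 0 (S = 40): V_0 = e^(−0.045)·[0.4922·2.4271 + 0.5078·13.9215] = 7.9000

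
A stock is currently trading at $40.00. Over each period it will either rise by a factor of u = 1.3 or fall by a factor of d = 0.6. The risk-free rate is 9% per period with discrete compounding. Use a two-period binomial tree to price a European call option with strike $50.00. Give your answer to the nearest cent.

$7.26

Risk-neutral probability p = (1 + 0.09 − 0.6)/(1.3 − 0.6) = 0.4900/0.7000 = 0.7000
Terminal stock prices: S_uu = 67.6, S_ud = 31.2, S_dd = 14.4
Terminal payoffs (S − K): max(17.6, 0) = 17.6, max(-18.8, 0) = 0, max(-35.6, 0) = 0
Node u (S = 52): V_u = 1/1.09·[0.7000·17.6000 + 0.3000·0.0000] = 11.3028
Node d (S = 24): V_d = 1/1.09·[0.7000·0.0000 + 0.3000·0.0000] = 0.0000
Node 0 (S = 40): V_0 = 1/1.09·[0.7000·11.3028 + 0.3000·0.0000] = 7.2586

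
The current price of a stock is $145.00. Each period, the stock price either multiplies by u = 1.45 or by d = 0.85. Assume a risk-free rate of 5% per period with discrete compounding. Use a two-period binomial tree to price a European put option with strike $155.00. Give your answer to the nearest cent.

$20.25

Risk-neutral probability p = (1 + 0.05 − 0.85)/(1.45 − 0.85) = 0.2000/0.6000 = 0.3333
Terminal stock prices: S_uu = 304.9, S_ud = 178.7, S_dd = 104.8
Terminal payoffs (K − S): max(-149.9, 0) = 0, max(-23.71, 0) = 0, max(50.24, 0) = 50.24
Node u (S = 210.2): V_u = 1/1.05·[0.3333·0.0000 + 0.6667·0.0000] = 0.0000
Node d (S = 123.2): V_d = 1/1.05·[0.3333·0.0000 + 0.6667·50.2375] = 31.8968
Node 0 (S = 145): V_0 = 1/1.05·[0.3333·0.0000 + 0.6667·31.8968] = 20.2520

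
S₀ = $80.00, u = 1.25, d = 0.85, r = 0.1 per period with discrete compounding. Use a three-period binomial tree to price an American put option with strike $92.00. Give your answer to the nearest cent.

$12.00

Risk-neutral probability p = (1 + 0.1 − 0.85)/(1.25 − 0.85) = 0.2500/0.4000 = 0.6250
Terminal stock prices: S_uuu = 156.2, S_uud = 106.2, S_udd = 72.25, S_ddd = 49.13
Terminal payoffs (K − S): max(-64.25, 0) = 0, max(-14.25, 0) = 0, max(19.75, 0) = 19.75, max(42.87, 0) = 42.87
Node uu (S = 125): continuation = 1/1.1·[0.6250·0.0000 + 0.3750·0.0000] = 0.0000; exercise value = 0.0000 ≤ continuation, so V_uu = 0.0000
Node ud (S = 85): continuation = 1/1.1·[0.6250·0.0000 + 0.3750·19.7500] = 6.7330; exercise value = 7.0000 > continuation, so V_ud = 7.0000 (exercise)
Node dd (S = 57.8): continuation = 1/1.1·[0.6250·19.7500 + 0.3750·42.8700] = 25.8364; exercise value = 34.2000 > continuation, so V_dd = 34.2000 (exercise)
Node u (S = 100): continuation = 1/1.1·[0.6250·0.0000 + 0.3750·7.0000] = 2.3864; exercise value = 0.0000 ≤ continuation, so V_u = 2.3864
Node d (S = 68): continuation = 1/1.1·[0.6250·7.0000 + 0.3750·34.2000] = 15.6364; exercise value = 24.0000 > continuation, so V_d = 24.0000 (exercise)
Node 0 (S = 80): continuation = 1/1.1·[0.6250·2.3864 + 0.3750·24.0000] = 9.5377; exercise value = 12.0000 > continuation, so V_0 = 12.0000 (exercise)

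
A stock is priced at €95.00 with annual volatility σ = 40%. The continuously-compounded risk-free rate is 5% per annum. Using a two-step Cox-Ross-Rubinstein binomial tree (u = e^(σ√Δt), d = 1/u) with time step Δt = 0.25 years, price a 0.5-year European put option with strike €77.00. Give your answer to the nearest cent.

€3.49

CRR parameters: u = e^(σ√Δt) = e^(0.4·√0.25) = 1.2214, d = 1/u = 0.8187
Per-period rate: rΔt = 0.05·0.25 = 0.0125, so R = e^0.0125 = 1.0126
Risk-neutral probability p = (e^0.0125 − 0.8187)/(1.2214 − 0.8187) = 0.1938/0.4027 = 0.4814
Terminal stock prices: S_uu = 141.7, S_ud = 95, S_dd = 63.68
Terminal payoffs (K − S): max(-64.72, 0) = 0, max(-18, 0) = 0, max(13.32, 0) = 13.32
Node u (S = 116): V_u = e^(−0.0125)·[0.4814·0.0000 + 0.5186·0.0000] = 0.0000
Node d (S = 77.78): V_d = e^(−0.0125)·[0.4814·0.0000 + 0.5186·13.3196] = 6.8217
Node 0 (S = 95): V_0 = e^(−0.0125)·[0.4814·0.0000 + 0.5186·6.8217] = 3.4938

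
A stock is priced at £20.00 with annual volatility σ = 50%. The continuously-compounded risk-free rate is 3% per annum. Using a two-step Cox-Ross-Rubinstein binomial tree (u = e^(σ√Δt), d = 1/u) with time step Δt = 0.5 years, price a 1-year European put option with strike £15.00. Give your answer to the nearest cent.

£1.60

CRR parameters: u = e^(σ√Δt) = e^(0.5·√0.5) = 1.4241, d = 1/u = 0.7022
Per-period rate: rΔt = 0.03·0.5 = 0.015, so R = e^0.015 = 1.0151
Risk-neutral probability p = (e^0.015 − 0.7022)/(1.4241 − 0.7022) = 0.3129/0.7219 = 0.4335
Terminal stock prices: S_uu = 40.56, S_ud = 20, S_dd = 9.861
Terminal payoffs (K − S): max(-25.56, 0) = 0, max(-5, 0) = 0, max(5.139, 0) = 5.139
Node u (S = 28.48): V_u = e^(−0.015)·[0.4335·0.0000 + 0.5665·0.0000] = 0.0000
Node d (S = 14.04): V_d = e^(−0.015)·[0.4335·0.0000 + 0.5665·5.1386] = 2.8679
Node 0 (S = 20): V_0 = e^(−0.015)·[0.4335·0.0000 + 0.5665·2.8679] = 1.6006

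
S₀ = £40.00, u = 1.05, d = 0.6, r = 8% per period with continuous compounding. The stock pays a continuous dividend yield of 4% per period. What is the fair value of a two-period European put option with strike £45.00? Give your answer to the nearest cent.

£1.42

Per-period risk-free factor R = e^0.08 = 1.0833; dividend-adjusted growth = e^(0.08−0.04) = 1.0408.
Risk-neutral probability p = (1.0408 − 0.6)/(1.05 − 0.6) = 0.4408/0.4500 = 0.9796
Terminal stock prices: S_uu = 44.1, S_ud = 25.2, S_dd = 14.4
Terminal payoffs (K − S): max(0.9, 0) = 0.9, max(19.8, 0) = 19.8, max(30.6, 0) = 30.6
Node u (S = 42): V_u = e^(−0.08)·[0.9796·0.9000 + 0.0204·19.8000] = 1.1871
Node d (S = 24): V_d = e^(−0.08)·[0.9796·19.8000 + 0.0204·30.6000] = 18.4813
Node 0 (S = 40): V_0 = e^(−0.08)·[0.9796·1.1871 + 0.0204·18.4813] = 1.4218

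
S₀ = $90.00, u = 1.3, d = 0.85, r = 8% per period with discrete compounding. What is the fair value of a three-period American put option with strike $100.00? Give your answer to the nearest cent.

$12.14

Risk-neutral probability p = (1 + 0.08 − 0.85)/(1.3 − 0.85) = 0.2300/0.4500 = 0.5111
Terminal stock prices: S_uuu = 197.7, S_uud = 129.3, S_udd = 84.53, S_ddd = 55.27
Terminal payoffs (K − S): max(-97.73, 0) = 0, max(-29.29, 0) = 0, max(15.47, 0) = 15.47, max(44.73, 0) = 44.73
Node uu (S = 152.1): continuation = 1/1.08·[0.5111·0.0000 + 0.4889·0.0000] = 0.0000; exercise value = 0.0000 ≤ continuation, so V_uu = 0.0000
Node ud (S = 99.45): continuation = 1/1.08·[0.5111·0.0000 + 0.4889·15.4675] = 7.0017; exercise value = 0.5500 ≤ continuation, so V_ud = 7.0017
Node dd (S = 65.02): continuation = 1/1.08·[0.5111·15.4675 + 0.4889·44.7288] = 27.5676; exercise value = 34.9750 > continuation, so V_dd = 34.9750 (exercise)
Node u (S = 117): continuation = 1/1.08·[0.5111·0.0000 + 0.4889·7.0017] = 3.1695; exercise value = 0.0000 ≤ continuation, so V_u = 3.1695
Node d (S = 76.5): continuation = 1/1.08·[0.5111·7.0017 + 0.4889·34.9750] = 19.1459; exercise value = 23.5000 > continuation, so V_d = 23.5000 (exercise)
Node 0 (S = 90): continuation = 1/1.08·[0.5111·3.1695 + 0.4889·23.5000] = 12.1378; exercise value = 10.0000 ≤ continuation, so V_0 = 12.1378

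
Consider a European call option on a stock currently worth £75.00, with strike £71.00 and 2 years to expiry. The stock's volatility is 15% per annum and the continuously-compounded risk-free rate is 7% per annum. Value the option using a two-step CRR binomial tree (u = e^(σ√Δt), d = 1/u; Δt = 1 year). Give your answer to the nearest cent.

CRR parameters: u = e^(σ√Δt) = e^(0.15·√1) = 1.1618, d = 1/u = 0.8607
Per-period rate: rΔt = 0.07·1 = 0.07, so R = e^0.07 = 1.0725
Risk-neutral probability p = (e^0.07 − 0.8607)/(1.1618 − 0.8607) = 0.2118/0.3011 = 0.7034
Terminal stock prices: S_uu = 101.2, S_ud = 75, S_dd = 55.56
Terminal payoffs (S − K): max(30.24, 0) = 30.24, max(4, 0) = 4, max(-15.44, 0) = 0
Node u (S = 87.14): V_u = e^(−0.07)·[0.7034·30.2394 + 0.2966·4.0000] = 20.9376
Node d (S = 64.55): V_d = e^(−0.07)·[0.7034·4.0000 + 0.2966·0.0000] = 2.6232
Node 0 (S = 75): V_0 = e^(−0.07)·[0.7034·20.9376 + 0.2966·2.6232] = 14.4566

£14.46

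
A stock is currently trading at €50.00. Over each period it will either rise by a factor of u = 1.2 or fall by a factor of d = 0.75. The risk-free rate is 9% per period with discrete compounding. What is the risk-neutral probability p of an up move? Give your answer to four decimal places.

Risk-neutral probability p = (1 + 0.09 − 0.75)/(1.2 − 0.75) = 0.3400/0.4500 = 0.7556

p = 0.7556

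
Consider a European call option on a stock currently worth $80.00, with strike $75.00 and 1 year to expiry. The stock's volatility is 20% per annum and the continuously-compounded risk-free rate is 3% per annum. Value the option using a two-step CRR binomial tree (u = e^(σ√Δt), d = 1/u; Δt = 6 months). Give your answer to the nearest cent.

CRR parameters: u = e^(σ√Δt) = e^(0.2·√0.5) = 1.1519, d = 1/u = 0.8681
Per-period rate: rΔt = 0.03·0.5 = 0.015, so R = e^0.015 = 1.0151
Risk-neutral probability p = (e^0.015 − 0.8681)/(1.1519 − 0.8681) = 0.1470/0.2838 = 0.5180
Terminal stock prices: S_uu = 106.2, S_ud = 80, S_dd = 60.29
Terminal payoffs (S − K): max(31.15, 0) = 31.15, max(5, 0) = 5, max(-14.71, 0) = 0
Node u (S = 92.15): V_u = e^(−0.015)·[0.5180·31.1517 + 0.4820·5.0000] = 18.2694
Node d (S = 69.45): V_d = e^(−0.015)·[0.5180·5.0000 + 0.4820·0.0000] = 2.5512
Node 0 (S = 80): V_0 = e^(−0.015)·[0.5180·18.2694 + 0.4820·2.5512] = 10.5334

$10.53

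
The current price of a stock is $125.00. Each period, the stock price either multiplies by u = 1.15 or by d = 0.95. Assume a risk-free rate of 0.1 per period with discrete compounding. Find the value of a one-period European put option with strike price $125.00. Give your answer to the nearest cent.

$1.42

Risk-neutral probability p = (1 + 0.1 − 0.95)/(1.15 − 0.95) = 0.1500/0.2000 = 0.7500
Terminal stock prices: S_u = 143.8, S_d = 118.8
Terminal payoffs (K − S): max(-18.75, 0) = 0, max(6.25, 0) = 6.25
Node 0 (S = 125): V_0 = 1/1.1·[0.7500·0.0000 + 0.2500·6.2500] = 1.4205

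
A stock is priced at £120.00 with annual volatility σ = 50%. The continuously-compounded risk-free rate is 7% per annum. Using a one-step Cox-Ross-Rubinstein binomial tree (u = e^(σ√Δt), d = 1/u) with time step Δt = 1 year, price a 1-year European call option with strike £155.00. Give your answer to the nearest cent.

CRR parameters: u = e^(σ√Δt) = e^(0.5·√1) = 1.6487, d = 1/u = 0.6065
Per-period rate: rΔt = 0.07·1 = 0.07, so R = e^0.07 = 1.0725
Risk-neutral probability p = (e^0.07 − 0.6065)/(1.6487 − 0.6065) = 0.4660/1.0422 = 0.4471
Terminal stock prices: S_u = 197.8, S_d = 72.78
Terminal payoffs (S − K): max(42.85, 0) = 42.85, max(-82.22, 0) = 0
Node 0 (S = 120): V_0 = e^(−0.07)·[0.4471·42.8466 + 0.5529·0.0000] = 17.8621

£17.86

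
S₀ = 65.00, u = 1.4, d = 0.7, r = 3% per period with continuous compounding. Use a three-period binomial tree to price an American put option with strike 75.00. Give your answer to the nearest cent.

18.77

Risk-neutral probability p = (e^0.03 − 0.7)/(1.4 − 0.7) = 0.3305/0.7000 = 0.4721
Terminal stock prices: S_uuu = 178.4, S_uud = 89.18, S_udd = 44.59, S_ddd = 22.29
Terminal payoffs (K − S): max(-103.4, 0) = 0, max(-14.18, 0) = 0, max(30.41, 0) = 30.41, max(52.71, 0) = 52.71
Node uu (S = 127.4): continuation = e^(−0.03)·[0.4721·0.0000 + 0.5279·0.0000] = 0.0000; exercise value = 0.0000 ≤ continuation, so V_uu = 0.0000
Node ud (S = 63.7): continuation = e^(−0.03)·[0.4721·0.0000 + 0.5279·30.4100] = 15.5796; exercise value = 11.3000 ≤ continuation, so V_ud = 15.5796
Node dd (S = 31.85): continuation = e^(−0.03)·[0.4721·30.4100 + 0.5279·52.7050] = 40.9334; exercise value = 43.1500 > continuation, so V_dd = 43.1500 (exercise)
Node u (S = 91): continuation = e^(−0.03)·[0.4721·0.0000 + 0.5279·15.5796] = 7.9818; exercise value = 0.0000 ≤ continuation, so V_u = 7.9818
Node d (S = 45.5): continuation = e^(−0.03)·[0.4721·15.5796 + 0.5279·43.1500] = 29.2440; exercise value = 29.5000 > continuation, so V_d = 29.5000 (exercise)
Node 0 (S = 65): continuation = e^(−0.03)·[0.4721·7.9818 + 0.5279·29.5000] = 18.7701; exercise value = 10.0000 ≤ continuation, so V_0 = 18.7701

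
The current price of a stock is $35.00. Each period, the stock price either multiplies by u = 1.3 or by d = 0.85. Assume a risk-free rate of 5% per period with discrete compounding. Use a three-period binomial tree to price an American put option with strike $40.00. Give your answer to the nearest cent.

Risk-neutral probability p = (1 + 0.05 − 0.85)/(1.3 − 0.85) = 0.2000/0.4500 = 0.4444
Terminal stock prices: S_uuu = 76.89, S_uud = 50.28, S_udd = 32.87, S_ddd = 21.49
Terminal payoffs (K − S): max(-36.89, 0) = 0, max(-10.28, 0) = 0, max(7.126, 0) = 7.126, max(18.51, 0) = 18.51
Node uu (S = 59.15): continuation = 1/1.05·[0.4444·0.0000 + 0.5556·0.0000] = 0.0000; exercise value = 0.0000 ≤ continuation, so V_uu = 0.0000
Node ud (S = 38.67): continuation = 1/1.05·[0.4444·0.0000 + 0.5556·7.1263] = 3.7705; exercise value = 1.3250 ≤ continuation, so V_ud = 3.7705
Node dd (S = 25.29): continuation = 1/1.05·[0.4444·7.1263 + 0.5556·18.5056] = 12.8077; exercise value = 14.7125 > continuation, so V_dd = 14.7125 (exercise)
Node u (S = 45.5): continuation = 1/1.05·[0.4444·0.0000 + 0.5556·3.7705] = 1.9950; exercise value = 0.0000 ≤ continuation, so V_u = 1.9950
Node d (S = 29.75): continuation = 1/1.05·[0.4444·3.7705 + 0.5556·14.7125] = 9.3804; exercise value = 10.2500 > continuation, so V_d = 10.2500 (exercise)
Node 0 (S = 35): continuation = 1/1.05·[0.4444·1.9950 + 0.5556·10.2500] = 6.2677; exercise value = 5.0000 ≤ continuation, so V_0 = 6.2677

$6.27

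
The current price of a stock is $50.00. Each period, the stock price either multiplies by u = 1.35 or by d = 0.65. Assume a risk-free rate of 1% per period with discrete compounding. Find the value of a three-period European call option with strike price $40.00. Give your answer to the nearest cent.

Risk-neutral probability p = (1 + 0.01 − 0.65)/(1.35 − 0.65) = 0.3600/0.7000 = 0.5143
Terminal stock prices: S_uuu = 123, S_uud = 59.23, S_udd = 28.52, S_ddd = 13.73
Terminal payoffs (S − K): max(83.02, 0) = 83.02, max(19.23, 0) = 19.23, max(-11.48, 0) = 0, max(-26.27, 0) = 0
Node uu (S = 91.13): V_uu = 1/1.01·[0.5143·83.0188 + 0.4857·19.2313] = 51.5210
Node ud (S = 43.88): V_ud = 1/1.01·[0.5143·19.2313 + 0.4857·0.0000] = 9.7924
Node dd (S = 21.13): V_dd = 1/1.01·[0.5143·0.0000 + 0.4857·0.0000] = 0.0000
Node u (S = 67.5): V_u = 1/1.01·[0.5143·51.5210 + 0.4857·9.7924] = 30.9434
Node d (S = 32.5): V_d = 1/1.01·[0.5143·9.7924 + 0.4857·0.0000] = 4.9862
Node 0 (S = 50): V_0 = 1/1.01·[0.5143·30.9434 + 0.4857·4.9862] = 18.1541

$18.15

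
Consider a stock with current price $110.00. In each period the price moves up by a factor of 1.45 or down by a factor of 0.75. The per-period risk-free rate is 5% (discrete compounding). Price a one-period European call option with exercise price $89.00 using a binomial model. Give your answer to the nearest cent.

$28.78

Risk-neutral probability p = (1 + 0.05 − 0.75)/(1.45 − 0.75) = 0.3000/0.7000 = 0.4286
Terminal stock prices: S_u = 159.5, S_d = 82.5
Terminal payoffs (S − K): max(70.5, 0) = 70.5, max(-6.5, 0) = 0
Node 0 (S = 110): V_0 = 1/1.05·[0.4286·70.5000 + 0.5714·0.0000] = 28.7755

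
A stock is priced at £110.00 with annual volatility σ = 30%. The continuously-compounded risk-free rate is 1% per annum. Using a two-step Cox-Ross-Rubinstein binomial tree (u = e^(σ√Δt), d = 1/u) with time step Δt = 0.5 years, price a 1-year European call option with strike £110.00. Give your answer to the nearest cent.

CRR parameters: u = e^(σ√Δt) = e^(0.3·√0.5) = 1.2363, d = 1/u = 0.8089
Per-period rate: rΔt = 0.01·0.5 = 0.005, so R = e^0.005 = 1.0050
Risk-neutral probability p = (e^0.005 − 0.8089)/(1.2363 − 0.8089) = 0.1962/0.4275 = 0.4589
Terminal stock prices: S_uu = 168.1, S_ud = 110, S_dd = 71.97
Terminal payoffs (S − K): max(58.13, 0) = 58.13, max(0, 0) = 0, max(-38.03, 0) = 0
Node u (S = 136): V_u = e^(−0.005)·[0.4589·58.1312 + 0.5411·0.0000] = 26.5428
Node d (S = 88.97): V_d = e^(−0.005)·[0.4589·0.0000 + 0.5411·0.0000] = 0.0000
Node 0 (S = 110): V_0 = e^(−0.005)·[0.4589·26.5428 + 0.5411·0.0000] = 12.1195

£12.12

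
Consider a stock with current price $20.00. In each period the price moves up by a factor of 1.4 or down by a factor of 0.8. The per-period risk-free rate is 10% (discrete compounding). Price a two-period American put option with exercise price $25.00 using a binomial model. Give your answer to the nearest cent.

$5.00

Risk-neutral probability p = (1 + 0.1 − 0.8)/(1.4 − 0.8) = 0.3000/0.6000 = 0.5000
Terminal stock prices: S_uu = 39.2, S_ud = 22.4, S_dd = 12.8
Terminal payoffs (K − S): max(-14.2, 0) = 0, max(2.6, 0) = 2.6, max(12.2, 0) = 12.2
Node u (S = 28): continuation = 1/1.1·[0.5000·0.0000 + 0.5000·2.6000] = 1.1818; exercise value = 0.0000 ≤ continuation, so V_u = 1.1818
Node d (S = 16): continuation = 1/1.1·[0.5000·2.6000 + 0.5000·12.2000] = 6.7273; exercise value = 9.0000 > continuation, so V_d = 9.0000 (exercise)
Node 0 (S = 20): continuation = 1/1.1·[0.5000·1.1818 + 0.5000·9.0000] = 4.6281; exercise value = 5.0000 > continuation, so V_0 = 5.0000 (exercise)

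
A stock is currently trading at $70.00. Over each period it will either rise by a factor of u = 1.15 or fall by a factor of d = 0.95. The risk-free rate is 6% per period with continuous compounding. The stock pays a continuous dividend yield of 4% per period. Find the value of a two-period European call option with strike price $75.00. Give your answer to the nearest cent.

$2.52

Per-period risk-free factor R = e^0.06 = 1.0618; dividend-adjusted growth = e^(0.06−0.04) = 1.0202.
Risk-neutral probability p = (1.0202 − 0.95)/(1.15 − 0.95) = 0.0702/0.2000 = 0.3510
Terminal stock prices: S_uu = 92.57, S_ud = 76.47, S_dd = 63.17
Terminal payoffs (S − K): max(17.57, 0) = 17.57, max(1.475, 0) = 1.475, max(-11.83, 0) = 0
Node u (S = 80.5): V_u = e^(−0.06)·[0.3510·17.5750 + 0.6490·1.4750] = 6.7112
Node d (S = 66.5): V_d = e^(−0.06)·[0.3510·1.4750 + 0.6490·0.0000] = 0.4876
Node 0 (S = 70): V_0 = e^(−0.06)·[0.3510·6.7112 + 0.6490·0.4876] = 2.5165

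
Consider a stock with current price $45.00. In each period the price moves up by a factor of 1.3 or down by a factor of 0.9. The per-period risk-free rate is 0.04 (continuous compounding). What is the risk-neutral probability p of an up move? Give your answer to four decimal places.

Risk-neutral probability p = (e^0.04 − 0.9)/(1.3 − 0.9) = 0.1408/0.4000 = 0.3520

p = 0.3520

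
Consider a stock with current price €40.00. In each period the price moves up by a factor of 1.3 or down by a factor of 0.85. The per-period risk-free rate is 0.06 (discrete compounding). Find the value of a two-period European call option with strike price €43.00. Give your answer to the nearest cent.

€5.30

Risk-neutral probability p = (1 + 0.06 − 0.85)/(1.3 − 0.85) = 0.2100/0.4500 = 0.4667
Terminal stock prices: S_uu = 67.6, S_ud = 44.2, S_dd = 28.9
Terminal payoffs (S − K): max(24.6, 0) = 24.6, max(1.2, 0) = 1.2, max(-14.1, 0) = 0
Node u (S = 52): V_u = 1/1.06·[0.4667·24.6000 + 0.5333·1.2000] = 11.4340
Node d (S = 34): V_d = 1/1.06·[0.4667·1.2000 + 0.5333·0.0000] = 0.5283
Node 0 (S = 40): V_0 = 1/1.06·[0.4667·11.4340 + 0.5333·0.5283] = 5.2996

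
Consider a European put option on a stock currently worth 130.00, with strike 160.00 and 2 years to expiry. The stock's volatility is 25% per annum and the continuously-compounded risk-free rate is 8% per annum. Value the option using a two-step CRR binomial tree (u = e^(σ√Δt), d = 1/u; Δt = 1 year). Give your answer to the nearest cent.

CRR parameters: u = e^(σ√Δt) = e^(0.25·√1) = 1.2840, d = 1/u = 0.7788
Per-period rate: rΔt = 0.08·1 = 0.08, so R = e^0.08 = 1.0833
Risk-neutral probability p = (e^0.08 − 0.7788)/(1.2840 − 0.7788) = 0.3045/0.5052 = 0.6027
Terminal stock prices: S_uu = 214.3, S_ud = 130, S_dd = 78.85
Terminal payoffs (K − S): max(-54.33, 0) = 0, max(30, 0) = 30, max(81.15, 0) = 81.15
Node u (S = 166.9): V_u = e^(−0.08)·[0.6027·0.0000 + 0.3973·30.0000] = 11.0033
Node d (S = 101.2): V_d = e^(−0.08)·[0.6027·30.0000 + 0.3973·81.1510] = 46.4545
Node 0 (S = 130): V_0 = e^(−0.08)·[0.6027·11.0033 + 0.3973·46.4545] = 23.1600

23.16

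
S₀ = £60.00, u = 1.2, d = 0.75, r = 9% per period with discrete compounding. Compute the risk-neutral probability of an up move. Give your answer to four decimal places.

Risk-neutral probability p = (1 + 0.09 − 0.75)/(1.2 − 0.75) = 0.3400/0.4500 = 0.7556

p = 0.7556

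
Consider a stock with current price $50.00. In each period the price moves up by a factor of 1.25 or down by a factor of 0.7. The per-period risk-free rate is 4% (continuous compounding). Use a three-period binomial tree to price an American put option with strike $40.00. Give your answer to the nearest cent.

$3.56

Risk-neutral probability p = (e^0.04 − 0.7)/(1.25 − 0.7) = 0.3408/0.5500 = 0.6197
Terminal stock prices: S_uuu = 97.66, S_uud = 54.69, S_udd = 30.62, S_ddd = 17.15
Terminal payoffs (K − S): max(-57.66, 0) = 0, max(-14.69, 0) = 0, max(9.375, 0) = 9.375, max(22.85, 0) = 22.85
Node uu (S = 78.12): continuation = e^(−0.04)·[0.6197·0.0000 + 0.3803·0.0000] = 0.0000; exercise value = 0.0000 ≤ continuation, so V_uu = 0.0000
Node ud (S = 43.75): continuation = e^(−0.04)·[0.6197·0.0000 + 0.3803·9.3750] = 3.4259; exercise value = 0.0000 ≤ continuation, so V_ud = 3.4259
Node dd (S = 24.5): continuation = e^(−0.04)·[0.6197·9.3750 + 0.3803·22.8500] = 13.9316; exercise value = 15.5000 > continuation, so V_dd = 15.5000 (exercise)
Node u (S = 62.5): continuation = e^(−0.04)·[0.6197·0.0000 + 0.3803·3.4259] = 1.2519; exercise value = 0.0000 ≤ continuation, so V_u = 1.2519
Node d (S = 35): continuation = e^(−0.04)·[0.6197·3.4259 + 0.3803·15.5000] = 7.7038; exercise value = 5.0000 ≤ continuation, so V_d = 7.7038
Node 0 (S = 50): continuation = e^(−0.04)·[0.6197·1.2519 + 0.3803·7.7038] = 3.5606; exercise value = 0.0000 ≤ continuation, so V_0 = 3.5606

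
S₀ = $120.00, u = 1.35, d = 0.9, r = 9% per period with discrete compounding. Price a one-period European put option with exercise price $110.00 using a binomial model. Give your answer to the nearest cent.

Risk-neutral probability p = (1 + 0.09 − 0.9)/(1.35 − 0.9) = 0.1900/0.4500 = 0.4222
Terminal stock prices: S_u = 162, S_d = 108
Terminal payoffs (K − S): max(-52, 0) = 0, max(2, 0) = 2
Node 0 (S = 120): V_0 = 1/1.09·[0.4222·0.0000 + 0.5778·2.0000] = 1.0601

$1.06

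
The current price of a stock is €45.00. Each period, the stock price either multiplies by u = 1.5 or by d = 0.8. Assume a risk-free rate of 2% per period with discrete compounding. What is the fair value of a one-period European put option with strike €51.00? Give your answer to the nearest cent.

Risk-neutral probability p = (1 + 0.02 − 0.8)/(1.5 − 0.8) = 0.2200/0.7000 = 0.3143
Terminal stock prices: S_u = 67.5, S_d = 36
Terminal payoffs (K − S): max(-16.5, 0) = 0, max(15, 0) = 15
Node 0 (S = 45): V_0 = 1/1.02·[0.3143·0.0000 + 0.6857·15.0000] = 10.0840

€10.08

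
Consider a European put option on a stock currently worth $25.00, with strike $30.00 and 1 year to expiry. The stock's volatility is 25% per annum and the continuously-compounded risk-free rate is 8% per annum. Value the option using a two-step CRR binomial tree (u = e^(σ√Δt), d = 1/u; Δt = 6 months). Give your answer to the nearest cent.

CRR parameters: u = e^(σ√Δt) = e^(0.25·√0.5) = 1.1934, d = 1/u = 0.8380
Per-period rate: rΔt = 0.08·0.5 = 0.04, so R = e^0.04 = 1.0408
Risk-neutral probability p = (e^0.04 − 0.8380)/(1.1934 − 0.8380) = 0.2028/0.3554 = 0.5708
Terminal stock prices: S_uu = 35.6, S_ud = 25, S_dd = 17.55
Terminal payoffs (K − S): max(-5.603, 0) = 0, max(5, 0) = 5, max(12.45, 0) = 12.45
Node u (S = 29.83): V_u = e^(−0.04)·[0.5708·0.0000 + 0.4292·5.0000] = 2.0621
Node d (S = 20.95): V_d = e^(−0.04)·[0.5708·5.0000 + 0.4292·12.4453] = 7.8745
Node 0 (S = 25): V_0 = e^(−0.04)·[0.5708·2.0621 + 0.4292·7.8745] = 4.3784

$4.38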